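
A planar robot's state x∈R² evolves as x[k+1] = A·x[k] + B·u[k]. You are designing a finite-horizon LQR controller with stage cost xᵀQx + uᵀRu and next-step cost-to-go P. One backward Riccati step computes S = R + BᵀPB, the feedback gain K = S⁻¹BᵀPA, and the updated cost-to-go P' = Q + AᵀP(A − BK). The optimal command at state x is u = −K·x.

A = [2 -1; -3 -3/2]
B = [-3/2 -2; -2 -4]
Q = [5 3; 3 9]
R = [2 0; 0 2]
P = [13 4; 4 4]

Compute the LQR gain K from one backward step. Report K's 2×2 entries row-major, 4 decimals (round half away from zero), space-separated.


BᵀP = [-27.5000 -14.0000; -42.0000 -24.0000]
S = R + BᵀPB = [2 0; 0 2] + [69.2500 111.0000; 111.0000 180.0000] = [71.2500 111.0000; 111.0000 182.0000]
BᵀPA = [-13.0000 48.5000; -12.0000 78.0000]
K = S⁻¹·BᵀPA = [-1.5994 0.2614; 0.9095 0.2691]
A−BK = [1.4200 -0.0696; -2.5607 0.0994]
AᵀP(A−BK) = [30.1222 -1.3720; -1.3720 0.3287]
P' = Q + AᵀP(A−BK) = [35.1222 1.6280; 1.6280 9.3287]
tr(P') = 44.4509

-1.5994 0.2614 0.9095 0.2691


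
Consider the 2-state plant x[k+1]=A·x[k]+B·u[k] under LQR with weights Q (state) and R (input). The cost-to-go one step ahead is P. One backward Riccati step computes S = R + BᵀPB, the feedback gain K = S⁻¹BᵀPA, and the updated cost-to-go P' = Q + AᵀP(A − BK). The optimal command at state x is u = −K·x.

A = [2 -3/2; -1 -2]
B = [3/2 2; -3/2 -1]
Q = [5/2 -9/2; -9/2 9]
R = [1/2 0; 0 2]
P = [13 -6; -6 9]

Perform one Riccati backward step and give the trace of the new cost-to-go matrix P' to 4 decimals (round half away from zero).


BᵀP = [28.5000 -22.5000; 32.0000 -21.0000]
S = R + BᵀPB = [1/2 0; 0 2] + [76.5000 79.5000; 79.5000 85.0000] = [77.0000 79.5000; 79.5000 87.0000]
BᵀPA = [79.5000 2.2500; 85.0000 -6.0000]
K = S⁻¹·BᵀPA = [0.4198 1.7762; 0.5934 -1.6921]
A−BK = [0.1835 -0.7802; 0.2231 -1.0277]
AᵀP(A−BK) = [1.1868 -3.3842; -3.3842 15.1010]
P' = Q + AᵀP(A−BK) = [3.6868 -7.8842; -7.8842 24.1010]
tr(P') = 27.7878

27.7878


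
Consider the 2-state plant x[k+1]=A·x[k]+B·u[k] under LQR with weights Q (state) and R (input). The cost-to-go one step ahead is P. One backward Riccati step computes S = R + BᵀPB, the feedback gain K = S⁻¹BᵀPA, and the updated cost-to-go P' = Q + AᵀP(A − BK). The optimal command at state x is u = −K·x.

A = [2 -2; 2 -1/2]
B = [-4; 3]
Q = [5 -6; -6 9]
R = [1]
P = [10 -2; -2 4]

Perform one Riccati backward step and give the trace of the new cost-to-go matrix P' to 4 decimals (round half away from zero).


52.5184

BᵀP = [-46.0000 20.0000]
S = R + BᵀPB = [1] + [244.0000] = [245.0000]
BᵀPA = [-52.0000 82.0000]
K = S⁻¹·BᵀPA = [-0.2122 0.3347]
A−BK = [1.1510 -0.6612; 2.6367 -1.5041]
AᵀP(A−BK) = [28.9633 -16.5959; -16.5959 9.5551]
P' = Q + AᵀP(A−BK) = [33.9633 -22.5959; -22.5959 18.5551]
tr(P') = 52.5184


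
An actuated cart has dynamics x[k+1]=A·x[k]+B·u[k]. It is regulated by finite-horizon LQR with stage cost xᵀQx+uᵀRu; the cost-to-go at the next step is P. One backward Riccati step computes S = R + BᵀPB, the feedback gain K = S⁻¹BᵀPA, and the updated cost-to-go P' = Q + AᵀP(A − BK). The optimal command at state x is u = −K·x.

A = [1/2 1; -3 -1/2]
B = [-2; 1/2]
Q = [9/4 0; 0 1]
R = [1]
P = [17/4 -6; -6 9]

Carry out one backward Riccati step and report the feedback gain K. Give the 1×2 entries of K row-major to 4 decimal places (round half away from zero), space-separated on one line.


-1.7132 -0.6124

BᵀP = [-11.5000 16.5000]
S = R + BᵀPB = [1] + [31.2500] = [32.2500]
BᵀPA = [-55.2500 -19.7500]
K = S⁻¹·BᵀPA = [-1.7132 -0.6124]
A−BK = [-2.9264 -0.2248; -2.1434 -0.1938]
AᵀP(A−BK) = [5.4094 1.2897; 1.2897 0.4050]
P' = Q + AᵀP(A−BK) = [7.6594 1.2897; 1.2897 1.4050]
tr(P') = 9.0644


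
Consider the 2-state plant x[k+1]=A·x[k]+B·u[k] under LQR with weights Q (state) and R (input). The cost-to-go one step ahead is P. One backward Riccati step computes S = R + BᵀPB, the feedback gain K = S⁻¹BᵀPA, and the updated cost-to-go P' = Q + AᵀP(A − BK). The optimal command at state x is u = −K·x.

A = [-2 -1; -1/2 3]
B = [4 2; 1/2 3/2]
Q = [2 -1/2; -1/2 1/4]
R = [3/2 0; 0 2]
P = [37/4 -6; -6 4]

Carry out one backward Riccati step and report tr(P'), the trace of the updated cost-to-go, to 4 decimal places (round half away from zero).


4.7299

BᵀP = [34.0000 -22.0000; 9.5000 -6.0000]
S = R + BᵀPB = [3/2 0; 0 2] + [125.0000 35.0000; 35.0000 10.0000] = [126.5000 35.0000; 35.0000 12.0000]
BᵀPA = [-57.0000 -100.0000; -16.0000 -27.5000]
K = S⁻¹·BᵀPA = [-0.4232 -0.8106; -0.0990 0.0725]
A−BK = [-0.1092 2.0973; -0.1399 3.2965]
AᵀP(A−BK) = [0.2935 0.4573; 0.4573 2.1864]
P' = Q + AᵀP(A−BK) = [2.2935 -0.0427; -0.0427 2.4364]
tr(P') = 4.7299


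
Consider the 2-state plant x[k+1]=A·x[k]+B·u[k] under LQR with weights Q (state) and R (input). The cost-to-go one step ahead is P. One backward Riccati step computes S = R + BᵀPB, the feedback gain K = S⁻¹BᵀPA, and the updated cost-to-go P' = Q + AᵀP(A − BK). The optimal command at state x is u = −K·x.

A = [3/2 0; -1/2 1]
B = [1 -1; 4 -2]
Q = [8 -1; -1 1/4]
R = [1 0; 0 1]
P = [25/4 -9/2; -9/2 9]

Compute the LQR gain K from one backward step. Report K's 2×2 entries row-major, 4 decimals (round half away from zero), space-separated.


BᵀP = [-11.7500 31.5000; 2.7500 -13.5000]
S = R + BᵀPB = [1 0; 0 1] + [114.2500 -51.2500; -51.2500 24.2500] = [115.2500 -51.2500; -51.2500 25.2500]
BᵀPA = [-33.3750 31.5000; 10.8750 -13.5000]
K = S⁻¹·BᵀPA = [-1.0066 0.3651; -1.6124 0.2063]
A−BK = [0.8942 -0.1587; 0.3016 -0.0476]
AᵀP(A−BK) = [7.0020 -1.3095; -1.3095 0.2857]
P' = Q + AᵀP(A−BK) = [15.0020 -2.3095; -2.3095 0.5357]
tr(P') = 15.5377

-1.0066 0.3651 -1.6124 0.2063


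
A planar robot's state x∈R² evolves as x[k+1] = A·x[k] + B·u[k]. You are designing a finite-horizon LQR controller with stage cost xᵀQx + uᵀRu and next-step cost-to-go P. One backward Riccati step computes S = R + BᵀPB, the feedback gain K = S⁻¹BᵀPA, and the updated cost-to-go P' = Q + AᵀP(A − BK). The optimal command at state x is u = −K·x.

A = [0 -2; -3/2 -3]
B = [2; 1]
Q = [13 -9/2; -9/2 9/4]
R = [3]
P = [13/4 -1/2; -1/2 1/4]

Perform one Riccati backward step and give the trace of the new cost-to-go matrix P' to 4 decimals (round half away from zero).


18.3026

BᵀP = [6.0000 -0.7500]
S = R + BᵀPB = [3] + [11.2500] = [14.2500]
BᵀPA = [1.1250 -9.7500]
K = S⁻¹·BᵀPA = [0.0789 -0.6842]
A−BK = [-0.1579 -0.6316; -1.5789 -2.3158]
AᵀP(A−BK) = [0.4737 0.3947; 0.3947 2.5789]
P' = Q + AᵀP(A−BK) = [13.4737 -4.1053; -4.1053 4.8289]
tr(P') = 18.3026


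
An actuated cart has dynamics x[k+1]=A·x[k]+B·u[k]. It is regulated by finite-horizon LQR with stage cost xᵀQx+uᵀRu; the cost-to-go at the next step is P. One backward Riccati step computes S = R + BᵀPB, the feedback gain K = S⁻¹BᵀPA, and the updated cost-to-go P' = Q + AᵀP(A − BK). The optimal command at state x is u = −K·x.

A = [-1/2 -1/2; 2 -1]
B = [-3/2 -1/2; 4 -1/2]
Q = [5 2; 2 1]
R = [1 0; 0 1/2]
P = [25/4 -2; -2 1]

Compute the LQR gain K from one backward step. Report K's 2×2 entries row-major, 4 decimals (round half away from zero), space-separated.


0.4206 -0.0155 -0.0909 0.4898

BᵀP = [-17.3750 7.0000; -2.1250 0.5000]
S = R + BᵀPB = [1 0; 0 1/2] + [54.0625 5.1875; 5.1875 0.8125] = [55.0625 5.1875; 5.1875 1.3125]
BᵀPA = [22.6875 1.6875; 2.0625 0.5625]
K = S⁻¹·BᵀPA = [0.4206 -0.0155; -0.0909 0.4898]
A−BK = [0.0854 -0.2783; 0.2721 -0.6931]
AᵀP(A−BK) = [0.2077 -0.0961; -0.0961 0.3131]
P' = Q + AᵀP(A−BK) = [5.2077 1.9039; 1.9039 1.3131]
tr(P') = 6.5208


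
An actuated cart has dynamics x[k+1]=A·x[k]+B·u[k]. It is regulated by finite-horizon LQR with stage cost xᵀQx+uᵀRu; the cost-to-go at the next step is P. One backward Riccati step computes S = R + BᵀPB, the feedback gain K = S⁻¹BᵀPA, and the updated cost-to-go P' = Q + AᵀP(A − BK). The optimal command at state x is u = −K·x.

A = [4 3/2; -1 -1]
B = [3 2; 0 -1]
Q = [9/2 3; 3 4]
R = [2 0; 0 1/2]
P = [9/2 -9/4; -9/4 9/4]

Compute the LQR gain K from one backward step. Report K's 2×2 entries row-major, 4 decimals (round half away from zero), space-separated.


BᵀP = [13.5000 -6.7500; 11.2500 -6.7500]
S = R + BᵀPB = [2 0; 0 1/2] + [40.5000 33.7500; 33.7500 29.2500] = [42.5000 33.7500; 33.7500 29.7500]
BᵀPA = [60.7500 27.0000; 51.7500 23.6250]
K = S⁻¹·BᵀPA = [0.4848 0.0471; 1.1895 0.7406]
A−BK = [0.1666 -0.1227; 0.1895 -0.2594]
AᵀP(A−BK) = [1.2411 0.4332; 0.4332 0.3546]
P' = Q + AᵀP(A−BK) = [5.7411 3.4332; 3.4332 4.3546]
tr(P') = 10.0958

0.4848 0.0471 1.1895 0.7406


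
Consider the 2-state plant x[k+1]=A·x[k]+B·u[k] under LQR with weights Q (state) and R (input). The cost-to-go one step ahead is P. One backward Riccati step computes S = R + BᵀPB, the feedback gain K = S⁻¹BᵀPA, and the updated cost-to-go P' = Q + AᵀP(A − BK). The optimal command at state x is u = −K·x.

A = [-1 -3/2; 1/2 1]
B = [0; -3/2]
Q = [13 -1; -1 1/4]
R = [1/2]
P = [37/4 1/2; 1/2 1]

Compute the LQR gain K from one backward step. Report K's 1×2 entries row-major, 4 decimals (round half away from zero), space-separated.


BᵀP = [-0.7500 -1.5000]
S = R + BᵀPB = [1/2] + [2.2500] = [2.7500]
BᵀPA = [0.0000 -0.3750]
K = S⁻¹·BᵀPA = [0.0000 -0.1364]
A−BK = [-1.0000 -1.5000; 0.5000 0.7955]
AᵀP(A−BK) = [9.0000 13.5000; 13.5000 20.2614]
P' = Q + AᵀP(A−BK) = [22.0000 12.5000; 12.5000 20.5114]
tr(P') = 42.5114

0.0000 -0.1364


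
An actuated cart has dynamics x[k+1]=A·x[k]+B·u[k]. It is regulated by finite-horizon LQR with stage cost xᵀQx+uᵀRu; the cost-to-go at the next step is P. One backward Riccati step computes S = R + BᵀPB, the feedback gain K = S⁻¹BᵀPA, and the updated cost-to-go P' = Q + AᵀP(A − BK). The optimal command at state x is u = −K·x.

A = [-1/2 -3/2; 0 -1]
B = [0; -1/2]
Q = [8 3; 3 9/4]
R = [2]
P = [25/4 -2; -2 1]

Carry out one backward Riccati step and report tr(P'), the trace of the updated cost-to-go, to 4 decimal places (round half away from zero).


BᵀP = [1.0000 -0.5000]
S = R + BᵀPB = [2] + [0.2500] = [2.2500]
BᵀPA = [-0.5000 -1.0000]
K = S⁻¹·BᵀPA = [-0.2222 -0.4444]
A−BK = [-0.5000 -1.5000; -0.1111 -1.2222]
AᵀP(A−BK) = [1.4514 3.4653; 3.4653 8.6181]
P' = Q + AᵀP(A−BK) = [9.4514 6.4653; 6.4653 10.8681]
tr(P') = 20.3194

20.3194


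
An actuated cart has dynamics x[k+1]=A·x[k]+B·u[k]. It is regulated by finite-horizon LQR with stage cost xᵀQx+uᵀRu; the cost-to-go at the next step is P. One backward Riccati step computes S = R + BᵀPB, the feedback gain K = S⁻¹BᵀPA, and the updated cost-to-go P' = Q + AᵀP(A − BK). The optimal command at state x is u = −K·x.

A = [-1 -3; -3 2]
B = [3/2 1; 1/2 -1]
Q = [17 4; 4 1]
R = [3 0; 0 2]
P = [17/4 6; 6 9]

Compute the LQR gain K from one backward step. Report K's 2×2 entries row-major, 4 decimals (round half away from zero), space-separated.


-1.9503 -0.1118 0.8323 -0.3727

BᵀP = [9.3750 13.5000; -1.7500 -3.0000]
S = R + BᵀPB = [3 0; 0 2] + [20.8125 -4.1250; -4.1250 1.2500] = [23.8125 -4.1250; -4.1250 3.2500]
BᵀPA = [-49.8750 -1.1250; 10.7500 -0.7500]
K = S⁻¹·BᵀPA = [-1.9503 -0.1118; 0.8323 -0.3727]
A−BK = [1.0932 -2.4596; -1.1925 1.6832]
AᵀP(A−BK) = [15.0311 -0.8199; -0.8199 1.8447]
P' = Q + AᵀP(A−BK) = [32.0311 3.1801; 3.1801 2.8447]
tr(P') = 34.8758


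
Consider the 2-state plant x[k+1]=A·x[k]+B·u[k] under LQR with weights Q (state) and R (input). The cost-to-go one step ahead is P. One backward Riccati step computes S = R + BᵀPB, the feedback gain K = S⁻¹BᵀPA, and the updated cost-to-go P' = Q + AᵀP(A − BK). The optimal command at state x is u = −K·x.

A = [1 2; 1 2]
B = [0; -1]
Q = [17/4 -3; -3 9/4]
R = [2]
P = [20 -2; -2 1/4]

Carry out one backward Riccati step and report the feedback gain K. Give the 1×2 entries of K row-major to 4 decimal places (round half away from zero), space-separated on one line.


0.7778 1.5556

BᵀP = [2.0000 -0.2500]
S = R + BᵀPB = [2] + [0.2500] = [2.2500]
BᵀPA = [1.7500 3.5000]
K = S⁻¹·BᵀPA = [0.7778 1.5556]
A−BK = [1.0000 2.0000; 1.7778 3.5556]
AᵀP(A−BK) = [14.8889 29.7778; 29.7778 59.5556]
P' = Q + AᵀP(A−BK) = [19.1389 26.7778; 26.7778 61.8056]
tr(P') = 80.9444


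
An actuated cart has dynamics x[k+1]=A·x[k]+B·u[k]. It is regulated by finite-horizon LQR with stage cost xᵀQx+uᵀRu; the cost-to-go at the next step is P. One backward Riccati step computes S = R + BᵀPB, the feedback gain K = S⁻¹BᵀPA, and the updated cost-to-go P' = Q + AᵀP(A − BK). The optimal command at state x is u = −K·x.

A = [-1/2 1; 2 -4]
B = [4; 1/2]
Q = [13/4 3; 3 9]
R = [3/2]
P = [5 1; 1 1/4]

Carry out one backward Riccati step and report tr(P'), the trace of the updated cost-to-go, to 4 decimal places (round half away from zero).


13.2663

BᵀP = [20.5000 4.1250]
S = R + BᵀPB = [3/2] + [84.0625] = [85.5625]
BᵀPA = [-2.0000 4.0000]
K = S⁻¹·BᵀPA = [-0.0234 0.0467]
A−BK = [-0.4065 0.8130; 2.0117 -4.0234]
AᵀP(A−BK) = [0.2033 -0.4065; -0.4065 0.8130]
P' = Q + AᵀP(A−BK) = [3.4533 2.5935; 2.5935 9.8130]
tr(P') = 13.2663


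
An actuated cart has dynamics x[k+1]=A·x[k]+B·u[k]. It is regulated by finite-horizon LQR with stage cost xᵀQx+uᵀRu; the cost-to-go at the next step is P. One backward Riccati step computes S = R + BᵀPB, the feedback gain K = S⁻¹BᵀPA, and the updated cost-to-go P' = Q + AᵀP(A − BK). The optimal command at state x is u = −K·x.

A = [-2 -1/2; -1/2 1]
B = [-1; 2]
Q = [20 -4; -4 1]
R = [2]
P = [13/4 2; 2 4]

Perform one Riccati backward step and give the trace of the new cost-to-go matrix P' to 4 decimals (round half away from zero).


BᵀP = [0.7500 6.0000]
S = R + BᵀPB = [2] + [11.2500] = [13.2500]
BᵀPA = [-4.5000 5.6250]
K = S⁻¹·BᵀPA = [-0.3396 0.4245]
A−BK = [-2.3396 -0.0755; 0.1792 0.1509]
AᵀP(A−BK) = [16.4717 -0.3396; -0.3396 0.4245]
P' = Q + AᵀP(A−BK) = [36.4717 -4.3396; -4.3396 1.4245]
tr(P') = 37.8962

37.8962


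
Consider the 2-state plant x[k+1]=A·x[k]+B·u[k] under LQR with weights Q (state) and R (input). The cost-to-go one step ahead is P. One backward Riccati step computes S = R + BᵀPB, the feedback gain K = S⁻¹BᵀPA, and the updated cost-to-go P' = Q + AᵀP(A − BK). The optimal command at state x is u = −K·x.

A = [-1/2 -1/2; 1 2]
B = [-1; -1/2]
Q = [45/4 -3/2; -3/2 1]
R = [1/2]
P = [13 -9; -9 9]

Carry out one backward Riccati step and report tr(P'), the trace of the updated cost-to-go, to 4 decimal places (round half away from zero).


BᵀP = [-8.5000 4.5000]
S = R + BᵀPB = [1/2] + [6.2500] = [6.7500]
BᵀPA = [8.7500 13.2500]
K = S⁻¹·BᵀPA = [1.2963 1.9630]
A−BK = [0.7963 1.4630; 1.6481 2.9815]
AᵀP(A−BK) = [9.9074 17.5741; 17.5741 31.2407]
P' = Q + AᵀP(A−BK) = [21.1574 16.0741; 16.0741 32.2407]
tr(P') = 53.3981

53.3981


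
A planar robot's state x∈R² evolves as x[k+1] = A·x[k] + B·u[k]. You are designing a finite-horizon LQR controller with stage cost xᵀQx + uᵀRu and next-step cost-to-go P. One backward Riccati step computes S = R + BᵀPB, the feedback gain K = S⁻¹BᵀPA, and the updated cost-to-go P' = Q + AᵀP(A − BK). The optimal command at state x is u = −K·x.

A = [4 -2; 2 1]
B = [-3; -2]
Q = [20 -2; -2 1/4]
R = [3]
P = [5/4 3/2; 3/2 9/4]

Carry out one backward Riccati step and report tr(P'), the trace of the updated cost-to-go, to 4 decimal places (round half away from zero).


24.9182

BᵀP = [-6.7500 -9.0000]
S = R + BᵀPB = [3] + [38.2500] = [41.2500]
BᵀPA = [-45.0000 4.5000]
K = S⁻¹·BᵀPA = [-1.0909 0.1091]
A−BK = [0.7273 -1.6727; -0.1818 1.2182]
AᵀP(A−BK) = [3.9091 -0.5909; -0.5909 0.7591]
P' = Q + AᵀP(A−BK) = [23.9091 -2.5909; -2.5909 1.0091]
tr(P') = 24.9182


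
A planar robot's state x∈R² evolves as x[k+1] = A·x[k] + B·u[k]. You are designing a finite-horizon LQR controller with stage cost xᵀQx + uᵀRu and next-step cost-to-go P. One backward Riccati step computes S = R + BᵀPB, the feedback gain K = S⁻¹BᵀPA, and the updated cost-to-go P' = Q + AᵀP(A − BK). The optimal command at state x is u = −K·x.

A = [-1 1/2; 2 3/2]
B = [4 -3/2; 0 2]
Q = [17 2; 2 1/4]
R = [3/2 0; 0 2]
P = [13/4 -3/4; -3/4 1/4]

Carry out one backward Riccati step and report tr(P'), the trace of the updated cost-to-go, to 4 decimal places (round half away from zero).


17.7903

BᵀP = [13.0000 -3.0000; -6.3750 1.6250]
S = R + BᵀPB = [3/2 0; 0 2] + [52.0000 -25.5000; -25.5000 12.8125] = [53.5000 -25.5000; -25.5000 14.8125]
BᵀPA = [-19.0000 2.0000; 9.6250 -0.7500]
K = S⁻¹·BᵀPA = [-0.2531 0.0738; 0.2140 0.0765]
A−BK = [0.3336 0.3194; 1.5720 1.3471]
AᵀP(A−BK) = [0.3806 0.1668; 0.1668 0.1597]
P' = Q + AᵀP(A−BK) = [17.3806 2.1668; 2.1668 0.4097]
tr(P') = 17.7903


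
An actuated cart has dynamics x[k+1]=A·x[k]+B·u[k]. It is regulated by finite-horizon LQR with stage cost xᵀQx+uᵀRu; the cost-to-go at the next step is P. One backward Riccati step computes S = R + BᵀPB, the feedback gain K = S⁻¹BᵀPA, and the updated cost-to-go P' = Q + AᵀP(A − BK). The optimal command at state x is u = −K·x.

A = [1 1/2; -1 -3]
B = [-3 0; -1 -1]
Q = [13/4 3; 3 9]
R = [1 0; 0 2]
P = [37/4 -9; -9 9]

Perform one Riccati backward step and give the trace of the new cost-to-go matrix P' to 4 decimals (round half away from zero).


19.4339

BᵀP = [-18.7500 18.0000; 9.0000 -9.0000]
S = R + BᵀPB = [1 0; 0 2] + [38.2500 -18.0000; -18.0000 9.0000] = [39.2500 -18.0000; -18.0000 11.0000]
BᵀPA = [-36.7500 -63.3750; 18.0000 31.5000]
K = S⁻¹·BᵀPA = [-0.7448 -1.2077; 0.4176 0.8875]
A−BK = [-1.2343 -3.1230; -1.3271 -3.3202]
AᵀP(A−BK) = [1.3619 2.7691; 2.7691 5.8219]
P' = Q + AᵀP(A−BK) = [4.6119 5.7691; 5.7691 14.8219]
tr(P') = 19.4339


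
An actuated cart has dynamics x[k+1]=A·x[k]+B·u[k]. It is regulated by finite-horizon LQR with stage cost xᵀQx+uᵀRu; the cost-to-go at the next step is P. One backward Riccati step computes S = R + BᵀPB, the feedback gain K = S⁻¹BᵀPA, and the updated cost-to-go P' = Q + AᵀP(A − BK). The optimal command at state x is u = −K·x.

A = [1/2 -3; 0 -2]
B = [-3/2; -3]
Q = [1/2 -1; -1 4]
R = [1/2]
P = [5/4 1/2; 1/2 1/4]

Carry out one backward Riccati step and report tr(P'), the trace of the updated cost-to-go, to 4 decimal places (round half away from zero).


BᵀP = [-3.3750 -1.5000]
S = R + BᵀPB = [1/2] + [9.5625] = [10.0625]
BᵀPA = [-1.6875 13.1250]
K = S⁻¹·BᵀPA = [-0.1677 1.3043]
A−BK = [0.2484 -1.0435; -0.5031 1.9130]
AᵀP(A−BK) = [0.0295 -0.1739; -0.1739 1.1304]
P' = Q + AᵀP(A−BK) = [0.5295 -1.1739; -1.1739 5.1304]
tr(P') = 5.6599

5.6599


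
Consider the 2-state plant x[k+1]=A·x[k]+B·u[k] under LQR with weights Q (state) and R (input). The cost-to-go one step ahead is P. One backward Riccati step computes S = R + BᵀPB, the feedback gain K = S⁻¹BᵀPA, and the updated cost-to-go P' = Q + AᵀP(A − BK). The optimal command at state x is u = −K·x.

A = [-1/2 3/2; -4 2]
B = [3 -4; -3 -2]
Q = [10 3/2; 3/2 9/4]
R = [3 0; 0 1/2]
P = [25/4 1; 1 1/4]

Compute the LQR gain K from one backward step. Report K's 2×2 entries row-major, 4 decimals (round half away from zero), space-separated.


0.2584 -0.0659 0.4166 -0.4591

BᵀP = [15.7500 2.2500; -27.0000 -4.5000]
S = R + BᵀPB = [3 0; 0 1/2] + [40.5000 -67.5000; -67.5000 117.0000] = [43.5000 -67.5000; -67.5000 117.5000]
BᵀPA = [-16.8750 28.1250; 31.5000 -49.5000]
K = S⁻¹·BᵀPA = [0.2584 -0.0659; 0.4166 -0.4591]
A−BK = [0.3909 -0.1389; -2.3916 0.8841]
AᵀP(A−BK) = [0.8023 -0.3369; -0.3369 0.1888]
P' = Q + AᵀP(A−BK) = [10.8023 1.1631; 1.1631 2.4388]
tr(P') = 13.2411


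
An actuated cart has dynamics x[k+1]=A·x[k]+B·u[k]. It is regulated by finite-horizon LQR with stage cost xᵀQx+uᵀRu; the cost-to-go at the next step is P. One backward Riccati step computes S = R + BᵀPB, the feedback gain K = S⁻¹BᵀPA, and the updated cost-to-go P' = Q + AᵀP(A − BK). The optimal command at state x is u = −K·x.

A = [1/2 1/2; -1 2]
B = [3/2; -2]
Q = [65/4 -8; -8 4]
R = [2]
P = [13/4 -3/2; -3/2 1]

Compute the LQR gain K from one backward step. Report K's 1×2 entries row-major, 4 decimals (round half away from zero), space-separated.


0.3669 -0.2045

BᵀP = [7.8750 -4.2500]
S = R + BᵀPB = [2] + [20.3125] = [22.3125]
BᵀPA = [8.1875 -4.5625]
K = S⁻¹·BᵀPA = [0.3669 -0.2045]
A−BK = [-0.0504 0.8067; -0.2661 1.5910]
AᵀP(A−BK) = [0.3081 -0.2633; -0.2633 0.8796]
P' = Q + AᵀP(A−BK) = [16.5581 -8.2633; -8.2633 4.8796]
tr(P') = 21.4377


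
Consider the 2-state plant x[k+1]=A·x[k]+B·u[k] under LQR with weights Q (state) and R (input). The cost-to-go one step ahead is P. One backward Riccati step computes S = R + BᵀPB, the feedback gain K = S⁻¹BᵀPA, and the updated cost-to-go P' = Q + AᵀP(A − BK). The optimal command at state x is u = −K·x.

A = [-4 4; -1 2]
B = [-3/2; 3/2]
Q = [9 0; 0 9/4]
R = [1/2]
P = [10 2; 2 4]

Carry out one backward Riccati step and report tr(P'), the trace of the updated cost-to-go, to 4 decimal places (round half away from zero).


234.5109

BᵀP = [-12.0000 3.0000]
S = R + BᵀPB = [1/2] + [22.5000] = [23.0000]
BᵀPA = [45.0000 -42.0000]
K = S⁻¹·BᵀPA = [1.9565 -1.8261]
A−BK = [-1.0652 1.2609; -3.9348 4.7391]
AᵀP(A−BK) = [91.9565 -109.8261; -109.8261 131.3043]
P' = Q + AᵀP(A−BK) = [100.9565 -109.8261; -109.8261 133.5543]
tr(P') = 234.5109


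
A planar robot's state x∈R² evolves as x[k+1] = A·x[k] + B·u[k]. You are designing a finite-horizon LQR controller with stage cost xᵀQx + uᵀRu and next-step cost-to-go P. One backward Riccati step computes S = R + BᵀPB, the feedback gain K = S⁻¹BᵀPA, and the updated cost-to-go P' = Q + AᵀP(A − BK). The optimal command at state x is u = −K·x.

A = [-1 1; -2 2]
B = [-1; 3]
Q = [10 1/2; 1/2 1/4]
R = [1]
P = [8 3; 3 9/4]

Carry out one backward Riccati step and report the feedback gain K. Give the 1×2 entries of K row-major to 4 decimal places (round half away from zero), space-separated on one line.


BᵀP = [1.0000 3.7500]
S = R + BᵀPB = [1] + [10.2500] = [11.2500]
BᵀPA = [-8.5000 8.5000]
K = S⁻¹·BᵀPA = [-0.7556 0.7556]
A−BK = [-1.7556 1.7556; 0.2667 -0.2667]
AᵀP(A−BK) = [22.5778 -22.5778; -22.5778 22.5778]
P' = Q + AᵀP(A−BK) = [32.5778 -22.0778; -22.0778 22.8278]
tr(P') = 55.4056

-0.7556 0.7556


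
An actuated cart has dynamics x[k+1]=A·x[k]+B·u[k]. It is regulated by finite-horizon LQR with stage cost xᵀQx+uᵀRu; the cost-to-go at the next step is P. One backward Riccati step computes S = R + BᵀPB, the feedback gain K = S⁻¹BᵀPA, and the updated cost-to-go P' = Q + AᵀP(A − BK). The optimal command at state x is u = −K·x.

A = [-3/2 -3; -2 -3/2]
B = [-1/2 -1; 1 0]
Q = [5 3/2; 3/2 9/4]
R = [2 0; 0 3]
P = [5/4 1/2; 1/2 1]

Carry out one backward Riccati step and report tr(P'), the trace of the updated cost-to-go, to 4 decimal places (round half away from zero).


BᵀP = [-0.1250 0.7500; -1.2500 -0.5000]
S = R + BᵀPB = [2 0; 0 3] + [0.8125 0.1250; 0.1250 1.2500] = [2.8125 0.1250; 0.1250 4.2500]
BᵀPA = [-1.3125 -0.7500; 2.8750 4.5000]
K = S⁻¹·BᵀPA = [-0.4974 -0.3141; 0.6911 1.0681]
A−BK = [-1.0576 -2.0890; -1.5026 -1.1859]
AᵀP(A−BK) = [7.1728 9.2670; 9.2670 12.9581]
P' = Q + AᵀP(A−BK) = [12.1728 10.7670; 10.7670 15.2081]
tr(P') = 27.3809

27.3809


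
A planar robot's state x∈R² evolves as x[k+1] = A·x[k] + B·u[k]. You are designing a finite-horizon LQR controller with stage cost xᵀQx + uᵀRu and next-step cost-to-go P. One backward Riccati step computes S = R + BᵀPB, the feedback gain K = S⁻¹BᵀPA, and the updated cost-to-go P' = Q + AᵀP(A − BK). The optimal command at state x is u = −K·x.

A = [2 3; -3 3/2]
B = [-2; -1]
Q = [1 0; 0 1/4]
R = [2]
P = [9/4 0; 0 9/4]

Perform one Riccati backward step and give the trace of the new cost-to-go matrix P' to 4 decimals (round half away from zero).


33.9387

BᵀP = [-4.5000 -2.2500]
S = R + BᵀPB = [2] + [11.2500] = [13.2500]
BᵀPA = [-2.2500 -16.8750]
K = S⁻¹·BᵀPA = [-0.1698 -1.2736]
A−BK = [1.6604 0.4528; -3.1698 0.2264]
AᵀP(A−BK) = [28.8679 0.5094; 0.5094 3.8208]
P' = Q + AᵀP(A−BK) = [29.8679 0.5094; 0.5094 4.0708]
tr(P') = 33.9387


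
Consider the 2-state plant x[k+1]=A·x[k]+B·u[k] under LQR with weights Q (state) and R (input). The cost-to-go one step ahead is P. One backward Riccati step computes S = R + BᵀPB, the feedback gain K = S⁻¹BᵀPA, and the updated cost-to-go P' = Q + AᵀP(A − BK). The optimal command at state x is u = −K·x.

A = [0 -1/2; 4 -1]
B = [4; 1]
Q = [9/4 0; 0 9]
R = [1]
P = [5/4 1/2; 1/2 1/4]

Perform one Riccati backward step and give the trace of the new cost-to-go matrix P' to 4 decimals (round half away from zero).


BᵀP = [5.5000 2.2500]
S = R + BᵀPB = [1] + [24.2500] = [25.2500]
BᵀPA = [9.0000 -5.0000]
K = S⁻¹·BᵀPA = [0.3564 -0.1980]
A−BK = [-1.4257 0.2921; 3.6436 -0.8020]
AᵀP(A−BK) = [0.7921 -0.2178; -0.2178 0.0724]
P' = Q + AᵀP(A−BK) = [3.0421 -0.2178; -0.2178 9.0724]
tr(P') = 12.1145

12.1145


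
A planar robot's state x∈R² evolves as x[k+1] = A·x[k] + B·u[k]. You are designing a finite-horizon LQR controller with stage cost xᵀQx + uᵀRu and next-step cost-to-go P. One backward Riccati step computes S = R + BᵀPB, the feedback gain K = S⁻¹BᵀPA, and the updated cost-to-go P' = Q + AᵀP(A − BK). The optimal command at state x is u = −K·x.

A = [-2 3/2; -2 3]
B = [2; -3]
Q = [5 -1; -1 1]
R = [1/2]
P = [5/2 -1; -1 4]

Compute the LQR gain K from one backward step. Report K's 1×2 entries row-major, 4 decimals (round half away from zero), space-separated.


BᵀP = [8.0000 -14.0000]
S = R + BᵀPB = [1/2] + [58.0000] = [58.5000]
BᵀPA = [12.0000 -30.0000]
K = S⁻¹·BᵀPA = [0.2051 -0.5128]
A−BK = [-2.4103 2.5256; -1.3846 1.4615]
AᵀP(A−BK) = [15.5385 -16.3462; -16.3462 17.2404]
P' = Q + AᵀP(A−BK) = [20.5385 -17.3462; -17.3462 18.2404]
tr(P') = 38.7788

0.2051 -0.5128


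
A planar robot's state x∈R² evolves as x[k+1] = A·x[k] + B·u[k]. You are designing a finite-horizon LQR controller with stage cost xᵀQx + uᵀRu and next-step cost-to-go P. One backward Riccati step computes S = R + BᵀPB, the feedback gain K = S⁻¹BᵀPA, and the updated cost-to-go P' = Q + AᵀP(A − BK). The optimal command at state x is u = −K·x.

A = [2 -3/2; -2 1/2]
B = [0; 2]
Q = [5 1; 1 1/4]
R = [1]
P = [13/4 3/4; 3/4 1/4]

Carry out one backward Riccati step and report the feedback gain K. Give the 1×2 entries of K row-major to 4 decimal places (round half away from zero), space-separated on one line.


1.0000 -1.0000

BᵀP = [1.5000 0.5000]
S = R + BᵀPB = [1] + [1.0000] = [2.0000]
BᵀPA = [2.0000 -2.0000]
K = S⁻¹·BᵀPA = [1.0000 -1.0000]
A−BK = [2.0000 -1.5000; -4.0000 2.5000]
AᵀP(A−BK) = [6.0000 -5.0000; -5.0000 4.2500]
P' = Q + AᵀP(A−BK) = [11.0000 -4.0000; -4.0000 4.5000]
tr(P') = 15.5000


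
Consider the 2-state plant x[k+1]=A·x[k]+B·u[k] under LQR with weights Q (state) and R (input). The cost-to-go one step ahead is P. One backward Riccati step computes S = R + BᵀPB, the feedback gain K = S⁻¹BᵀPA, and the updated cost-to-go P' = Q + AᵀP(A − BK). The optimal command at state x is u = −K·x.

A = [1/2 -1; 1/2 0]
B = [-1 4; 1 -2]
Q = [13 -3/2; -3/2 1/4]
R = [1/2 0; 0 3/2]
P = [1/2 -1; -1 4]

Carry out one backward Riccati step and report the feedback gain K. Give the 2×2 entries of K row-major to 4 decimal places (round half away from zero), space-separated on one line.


0.2500 -0.0507 0.0000 -0.1159

BᵀP = [-1.5000 5.0000; 4.0000 -12.0000]
S = R + BᵀPB = [1/2 0; 0 3/2] + [6.5000 -16.0000; -16.0000 40.0000] = [7.0000 -16.0000; -16.0000 41.5000]
BᵀPA = [1.7500 1.5000; -4.0000 -4.0000]
K = S⁻¹·BᵀPA = [0.2500 -0.0507; 0.0000 -0.1159]
A−BK = [0.7500 -0.5870; 0.2500 -0.1812]
AᵀP(A−BK) = [0.1875 -0.1250; -0.1250 0.1123]
P' = Q + AᵀP(A−BK) = [13.1875 -1.6250; -1.6250 0.3623]
tr(P') = 13.5498


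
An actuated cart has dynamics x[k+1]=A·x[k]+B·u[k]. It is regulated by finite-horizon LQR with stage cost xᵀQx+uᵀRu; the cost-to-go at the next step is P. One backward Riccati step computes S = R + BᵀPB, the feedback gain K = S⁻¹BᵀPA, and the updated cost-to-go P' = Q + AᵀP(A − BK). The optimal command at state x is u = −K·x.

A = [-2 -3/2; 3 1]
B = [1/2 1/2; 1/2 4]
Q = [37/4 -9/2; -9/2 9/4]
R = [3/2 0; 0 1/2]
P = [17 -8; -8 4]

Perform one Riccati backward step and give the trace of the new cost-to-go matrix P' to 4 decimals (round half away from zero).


BᵀP = [4.5000 -2.0000; -23.5000 12.0000]
S = R + BᵀPB = [3/2 0; 0 1/2] + [1.2500 -5.7500; -5.7500 36.2500] = [2.7500 -5.7500; -5.7500 36.7500]
BᵀPA = [-15.0000 -8.7500; 83.0000 47.2500]
K = S⁻¹·BᵀPA = [-1.0882 -0.7335; 2.0882 1.1710]
A−BK = [-2.5000 -1.7188; -4.8088 -3.3171]
AᵀP(A−BK) = [10.3529 6.8088; 6.8088 4.5046]
P' = Q + AᵀP(A−BK) = [19.6029 2.3088; 2.3088 6.7546]
tr(P') = 26.3575

26.3575


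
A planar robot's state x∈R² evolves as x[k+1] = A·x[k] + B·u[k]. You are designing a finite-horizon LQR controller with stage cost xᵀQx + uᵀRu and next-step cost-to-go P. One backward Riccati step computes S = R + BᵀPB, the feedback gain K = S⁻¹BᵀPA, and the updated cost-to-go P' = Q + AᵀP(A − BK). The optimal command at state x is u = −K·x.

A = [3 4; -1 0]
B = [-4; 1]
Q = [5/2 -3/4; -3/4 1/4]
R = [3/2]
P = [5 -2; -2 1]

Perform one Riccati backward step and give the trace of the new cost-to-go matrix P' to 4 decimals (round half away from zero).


BᵀP = [-22.0000 9.0000]
S = R + BᵀPB = [3/2] + [97.0000] = [98.5000]
BᵀPA = [-75.0000 -88.0000]
K = S⁻¹·BᵀPA = [-0.7614 -0.8934]
A−BK = [-0.0457 0.4264; -0.2386 0.8934]
AᵀP(A−BK) = [0.8934 0.9949; 0.9949 1.3807]
P' = Q + AᵀP(A−BK) = [3.3934 0.2449; 0.2449 1.6307]
tr(P') = 5.0241

5.0241


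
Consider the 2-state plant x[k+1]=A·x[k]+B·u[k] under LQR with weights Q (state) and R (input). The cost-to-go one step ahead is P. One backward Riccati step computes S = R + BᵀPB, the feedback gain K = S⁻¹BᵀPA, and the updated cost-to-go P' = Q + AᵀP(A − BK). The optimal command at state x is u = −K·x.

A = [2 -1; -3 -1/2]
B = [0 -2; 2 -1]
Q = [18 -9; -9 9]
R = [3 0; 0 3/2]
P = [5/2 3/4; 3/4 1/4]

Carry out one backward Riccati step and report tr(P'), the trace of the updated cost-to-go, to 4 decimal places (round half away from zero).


27.9285

BᵀP = [1.5000 0.5000; -5.7500 -1.7500]
S = R + BᵀPB = [3 0; 0 3/2] + [1.0000 -3.5000; -3.5000 13.2500] = [4.0000 -3.5000; -3.5000 14.7500]
BᵀPA = [1.5000 -1.7500; -6.2500 6.6250]
K = S⁻¹·BᵀPA = [0.0053 -0.0561; -0.4225 0.4358]
A−BK = [1.1551 -0.1283; -3.4332 0.0481]
AᵀP(A−BK) = [0.6016 -0.3168; -0.3168 0.3269]
P' = Q + AᵀP(A−BK) = [18.6016 -9.3168; -9.3168 9.3269]
tr(P') = 27.9285


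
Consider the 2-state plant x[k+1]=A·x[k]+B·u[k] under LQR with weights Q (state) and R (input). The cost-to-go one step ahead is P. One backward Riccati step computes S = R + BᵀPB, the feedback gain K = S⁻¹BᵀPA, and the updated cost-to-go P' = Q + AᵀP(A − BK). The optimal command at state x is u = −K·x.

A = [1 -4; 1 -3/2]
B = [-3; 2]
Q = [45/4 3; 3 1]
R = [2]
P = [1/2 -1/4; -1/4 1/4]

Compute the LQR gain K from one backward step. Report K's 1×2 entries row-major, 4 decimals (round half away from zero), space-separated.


BᵀP = [-2.0000 1.2500]
S = R + BᵀPB = [2] + [8.5000] = [10.5000]
BᵀPA = [-0.7500 6.1250]
K = S⁻¹·BᵀPA = [-0.0714 0.5833]
A−BK = [0.7857 -2.2500; 1.1429 -2.6667]
AᵀP(A−BK) = [0.1964 -0.5625; -0.5625 1.9896]
P' = Q + AᵀP(A−BK) = [11.4464 2.4375; 2.4375 2.9896]
tr(P') = 14.4360

-0.0714 0.5833


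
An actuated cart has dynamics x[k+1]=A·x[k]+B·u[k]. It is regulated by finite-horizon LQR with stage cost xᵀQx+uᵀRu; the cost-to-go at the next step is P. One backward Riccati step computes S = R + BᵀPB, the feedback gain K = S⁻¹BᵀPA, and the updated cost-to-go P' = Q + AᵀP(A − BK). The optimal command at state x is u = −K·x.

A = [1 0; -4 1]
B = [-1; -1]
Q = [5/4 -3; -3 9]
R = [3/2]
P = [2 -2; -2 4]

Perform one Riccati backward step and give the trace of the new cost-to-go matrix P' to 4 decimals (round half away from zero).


76.8214

BᵀP = [0.0000 -2.0000]
S = R + BᵀPB = [3/2] + [2.0000] = [3.5000]
BᵀPA = [8.0000 -2.0000]
K = S⁻¹·BᵀPA = [2.2857 -0.5714]
A−BK = [3.2857 -0.5714; -1.7143 0.4286]
AᵀP(A−BK) = [63.7143 -13.4286; -13.4286 2.8571]
P' = Q + AᵀP(A−BK) = [64.9643 -16.4286; -16.4286 11.8571]
tr(P') = 76.8214


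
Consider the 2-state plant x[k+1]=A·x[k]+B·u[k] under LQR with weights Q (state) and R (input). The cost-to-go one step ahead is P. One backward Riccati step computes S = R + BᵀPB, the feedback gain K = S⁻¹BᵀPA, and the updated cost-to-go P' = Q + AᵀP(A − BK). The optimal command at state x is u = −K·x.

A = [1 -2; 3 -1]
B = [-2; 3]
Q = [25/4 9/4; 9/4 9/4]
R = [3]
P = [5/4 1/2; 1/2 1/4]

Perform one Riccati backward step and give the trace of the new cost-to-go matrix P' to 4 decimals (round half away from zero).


20.3382

BᵀP = [-1.0000 -0.2500]
S = R + BᵀPB = [3] + [1.2500] = [4.2500]
BᵀPA = [-1.7500 2.2500]
K = S⁻¹·BᵀPA = [-0.4118 0.5294]
A−BK = [0.1765 -0.9412; 4.2353 -2.5882]
AᵀP(A−BK) = [5.7794 -5.8235; -5.8235 6.0588]
P' = Q + AᵀP(A−BK) = [12.0294 -3.5735; -3.5735 8.3088]
tr(P') = 20.3382


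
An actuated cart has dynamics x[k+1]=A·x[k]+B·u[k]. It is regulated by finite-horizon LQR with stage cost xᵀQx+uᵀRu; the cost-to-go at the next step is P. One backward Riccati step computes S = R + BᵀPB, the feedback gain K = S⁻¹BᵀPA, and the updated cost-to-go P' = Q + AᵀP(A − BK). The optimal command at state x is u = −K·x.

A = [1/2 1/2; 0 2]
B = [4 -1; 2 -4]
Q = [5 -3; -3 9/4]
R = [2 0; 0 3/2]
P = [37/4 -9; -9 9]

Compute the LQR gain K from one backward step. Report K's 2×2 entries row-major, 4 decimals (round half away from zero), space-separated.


BᵀP = [19.0000 -18.0000; 26.7500 -27.0000]
S = R + BᵀPB = [2 0; 0 3/2] + [40.0000 53.0000; 53.0000 81.2500] = [42.0000 53.0000; 53.0000 82.7500]
BᵀPA = [9.5000 -26.5000; 13.3750 -40.6250]
K = S⁻¹·BᵀPA = [0.1159 -0.0596; 0.0874 -0.4527]
A−BK = [0.1238 0.2858; 0.1178 0.3083]
AᵀP(A−BK) = [0.0425 -0.0655; -0.0655 0.3396]
P' = Q + AᵀP(A−BK) = [5.0425 -3.0655; -3.0655 2.5896]
tr(P') = 7.6320

0.1159 -0.0596 0.0874 -0.4527


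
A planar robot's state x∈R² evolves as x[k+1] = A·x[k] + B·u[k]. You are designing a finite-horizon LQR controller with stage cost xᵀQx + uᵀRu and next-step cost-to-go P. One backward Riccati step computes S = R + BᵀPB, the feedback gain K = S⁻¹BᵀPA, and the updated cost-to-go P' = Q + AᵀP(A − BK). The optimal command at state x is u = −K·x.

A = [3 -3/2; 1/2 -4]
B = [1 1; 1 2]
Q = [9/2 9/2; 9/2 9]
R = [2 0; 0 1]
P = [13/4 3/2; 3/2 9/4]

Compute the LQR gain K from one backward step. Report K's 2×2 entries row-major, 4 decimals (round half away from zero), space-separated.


0.8445 -0.3277 0.5924 -1.5252

BᵀP = [4.7500 3.7500; 6.2500 6.0000]
S = R + BᵀPB = [2 0; 0 1] + [8.5000 12.2500; 12.2500 18.2500] = [10.5000 12.2500; 12.2500 19.2500]
BᵀPA = [16.1250 -22.1250; 21.7500 -33.3750]
K = S⁻¹·BᵀPA = [0.8445 -0.3277; 0.5924 -1.5252]
A−BK = [1.5630 0.3529; -1.5294 -0.6218]
AᵀP(A−BK) = [7.8088 0.2080; 0.2080 3.1576]
P' = Q + AᵀP(A−BK) = [12.3088 4.7080; 4.7080 12.1576]
tr(P') = 24.4664


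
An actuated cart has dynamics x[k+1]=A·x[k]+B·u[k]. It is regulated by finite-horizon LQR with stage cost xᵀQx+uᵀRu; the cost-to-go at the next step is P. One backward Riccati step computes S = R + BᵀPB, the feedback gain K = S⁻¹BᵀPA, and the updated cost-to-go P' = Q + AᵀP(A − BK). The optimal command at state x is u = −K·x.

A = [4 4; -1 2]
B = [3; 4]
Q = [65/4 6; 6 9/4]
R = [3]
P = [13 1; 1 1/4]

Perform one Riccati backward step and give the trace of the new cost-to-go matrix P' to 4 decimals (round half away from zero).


34.1284

BᵀP = [43.0000 4.0000]
S = R + BᵀPB = [3] + [145.0000] = [148.0000]
BᵀPA = [168.0000 180.0000]
K = S⁻¹·BᵀPA = [1.1351 1.2162]
A−BK = [0.5946 0.3514; -5.5405 -2.8649]
AᵀP(A−BK) = [9.5473 7.1757; 7.1757 6.0811]
P' = Q + AᵀP(A−BK) = [25.7973 13.1757; 13.1757 8.3311]
tr(P') = 34.1284


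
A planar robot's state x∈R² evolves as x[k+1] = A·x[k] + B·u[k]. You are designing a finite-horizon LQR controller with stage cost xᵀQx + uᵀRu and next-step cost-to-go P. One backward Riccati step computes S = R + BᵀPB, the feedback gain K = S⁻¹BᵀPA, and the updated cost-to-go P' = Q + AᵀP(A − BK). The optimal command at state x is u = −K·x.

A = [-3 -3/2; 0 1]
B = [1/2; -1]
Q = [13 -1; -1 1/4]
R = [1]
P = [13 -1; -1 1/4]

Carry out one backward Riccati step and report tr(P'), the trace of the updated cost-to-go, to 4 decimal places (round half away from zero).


44.5227

BᵀP = [7.5000 -0.7500]
S = R + BᵀPB = [1] + [4.5000] = [5.5000]
BᵀPA = [-22.5000 -12.0000]
K = S⁻¹·BᵀPA = [-4.0909 -2.1818]
A−BK = [-0.9545 -0.4091; -4.0909 -1.1818]
AᵀP(A−BK) = [24.9545 12.4091; 12.4091 6.3182]
P' = Q + AᵀP(A−BK) = [37.9545 11.4091; 11.4091 6.5682]
tr(P') = 44.5227


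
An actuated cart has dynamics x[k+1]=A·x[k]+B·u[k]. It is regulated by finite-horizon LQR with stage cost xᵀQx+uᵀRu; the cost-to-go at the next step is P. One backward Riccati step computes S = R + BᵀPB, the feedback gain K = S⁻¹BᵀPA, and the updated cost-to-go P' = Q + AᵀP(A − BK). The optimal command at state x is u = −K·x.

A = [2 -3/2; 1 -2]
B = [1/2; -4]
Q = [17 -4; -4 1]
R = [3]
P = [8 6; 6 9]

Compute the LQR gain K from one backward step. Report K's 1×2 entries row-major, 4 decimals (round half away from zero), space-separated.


BᵀP = [-20.0000 -33.0000]
S = R + BᵀPB = [3] + [122.0000] = [125.0000]
BᵀPA = [-73.0000 96.0000]
K = S⁻¹·BᵀPA = [-0.5840 0.7680]
A−BK = [2.2920 -1.8840; -1.3360 1.0720]
AᵀP(A−BK) = [22.3680 -18.9360; -18.9360 16.2720]
P' = Q + AᵀP(A−BK) = [39.3680 -22.9360; -22.9360 17.2720]
tr(P') = 56.6400

-0.5840 0.7680


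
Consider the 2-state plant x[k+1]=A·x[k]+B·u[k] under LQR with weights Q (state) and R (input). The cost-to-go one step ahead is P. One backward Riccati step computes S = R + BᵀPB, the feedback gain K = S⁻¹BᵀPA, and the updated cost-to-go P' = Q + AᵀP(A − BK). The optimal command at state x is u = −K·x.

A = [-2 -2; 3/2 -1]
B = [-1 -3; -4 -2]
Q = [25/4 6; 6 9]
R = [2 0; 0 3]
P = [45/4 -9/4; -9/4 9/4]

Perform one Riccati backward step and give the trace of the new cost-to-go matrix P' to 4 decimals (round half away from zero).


BᵀP = [-2.2500 -6.7500; -29.2500 2.2500]
S = R + BᵀPB = [2 0; 0 3] + [29.2500 20.2500; 20.2500 83.2500] = [31.2500 20.2500; 20.2500 86.2500]
BᵀPA = [-5.6250 11.2500; 61.8750 56.2500]
K = S⁻¹·BᵀPA = [-0.7606 -0.0738; 0.8960 0.6695]
A−BK = [-0.0727 -0.0653; 0.2496 0.0436]
AᵀP(A−BK) = [3.8465 2.0336; 2.0336 1.4207]
P' = Q + AᵀP(A−BK) = [10.0965 8.0336; 8.0336 10.4207]
tr(P') = 20.5172

20.5172


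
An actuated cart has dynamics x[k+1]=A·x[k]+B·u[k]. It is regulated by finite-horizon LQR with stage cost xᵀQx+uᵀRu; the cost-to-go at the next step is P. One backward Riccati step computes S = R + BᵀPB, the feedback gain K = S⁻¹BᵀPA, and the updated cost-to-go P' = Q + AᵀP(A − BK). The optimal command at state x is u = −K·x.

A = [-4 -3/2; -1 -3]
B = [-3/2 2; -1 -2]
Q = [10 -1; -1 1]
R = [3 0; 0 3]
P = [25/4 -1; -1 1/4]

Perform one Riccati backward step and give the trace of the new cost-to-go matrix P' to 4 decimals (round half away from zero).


18.7185

BᵀP = [-8.3750 1.2500; 14.5000 -2.5000]
S = R + BᵀPB = [3 0; 0 3] + [11.3125 -19.2500; -19.2500 34.0000] = [14.3125 -19.2500; -19.2500 37.0000]
BᵀPA = [32.2500 8.8125; -55.5000 -14.2500]
K = S⁻¹·BᵀPA = [0.7854 0.3255; -1.0914 -0.2158]
A−BK = [-0.6392 -0.5802; -2.3974 -3.1061]
AᵀP(A−BK) = [6.3494 2.2765; 2.2765 1.3691]
P' = Q + AᵀP(A−BK) = [16.3494 1.2765; 1.2765 2.3691]
tr(P') = 18.7185
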